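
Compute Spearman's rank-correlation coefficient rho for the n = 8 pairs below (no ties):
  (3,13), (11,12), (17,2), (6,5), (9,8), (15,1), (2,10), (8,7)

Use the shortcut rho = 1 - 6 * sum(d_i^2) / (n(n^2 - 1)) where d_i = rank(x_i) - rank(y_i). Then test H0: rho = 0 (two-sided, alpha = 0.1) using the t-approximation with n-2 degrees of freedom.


Step 1: Rank x and y separately (midranks; no ties here).
rank(x): 3->2, 11->6, 17->8, 6->3, 9->5, 15->7, 2->1, 8->4
rank(y): 13->8, 12->7, 2->2, 5->3, 8->5, 1->1, 10->6, 7->4
Step 2: d_i = R_x(i) - R_y(i); compute d_i^2.
  (2-8)^2=36, (6-7)^2=1, (8-2)^2=36, (3-3)^2=0, (5-5)^2=0, (7-1)^2=36, (1-6)^2=25, (4-4)^2=0
sum(d^2) = 134.
Step 3: rho = 1 - 6*134 / (8*(8^2 - 1)) = 1 - 804/504 = -0.595238.
Step 4: Under H0, t = rho * sqrt((n-2)/(1-rho^2)) = -1.8145 ~ t(6).
Step 5: Two-sided p-value from the t-distribution with 6 df = 0.119530.
Step 6: alpha = 0.1. fail to reject H0.

rho = -0.5952, p = 0.119530, fail to reject H0 at alpha = 0.1.


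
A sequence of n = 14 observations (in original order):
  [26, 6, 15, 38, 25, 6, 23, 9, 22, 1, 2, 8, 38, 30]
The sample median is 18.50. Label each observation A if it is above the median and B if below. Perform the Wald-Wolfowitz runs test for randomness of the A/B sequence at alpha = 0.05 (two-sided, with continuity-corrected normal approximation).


Step 1: Compute median = 18.50; label A = above, B = below.
Labels in order: ABBAABABABBBAA  (n_A = 7, n_B = 7)
Step 2: Count runs R = 9.
Step 3: Under H0 (random ordering), E[R] = 2*n_A*n_B/(n_A+n_B) + 1 = 2*7*7/14 + 1 = 8.0000.
        Var[R] = 2*n_A*n_B*(2*n_A*n_B - n_A - n_B) / ((n_A+n_B)^2 * (n_A+n_B-1)) = 8232/2548 = 3.2308.
        SD[R] = 1.7974.
Step 4: Continuity-corrected z = (R - 0.5 - E[R]) / SD[R] = (9 - 0.5 - 8.0000) / 1.7974 = 0.2782.
Step 5: Two-sided p-value via normal approximation = 2*(1 - Phi(|z|)) = 0.780879.
Step 6: alpha = 0.05. fail to reject H0.

R = 9, z = 0.2782, p = 0.780879, fail to reject H0.


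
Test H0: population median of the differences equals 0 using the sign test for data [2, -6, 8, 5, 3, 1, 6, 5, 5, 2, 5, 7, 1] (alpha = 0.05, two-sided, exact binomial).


Step 1: Discard zero differences. Original n = 13; n_eff = number of nonzero differences = 13.
Nonzero differences (with sign): +2, -6, +8, +5, +3, +1, +6, +5, +5, +2, +5, +7, +1
Step 2: Count signs: positive = 12, negative = 1.
Step 3: Under H0: P(positive) = 0.5, so the number of positives S ~ Bin(13, 0.5).
Step 4: Two-sided exact p-value = sum of Bin(13,0.5) probabilities at or below the observed probability = 0.003418.
Step 5: alpha = 0.05. reject H0.

n_eff = 13, pos = 12, neg = 1, p = 0.003418, reject H0.


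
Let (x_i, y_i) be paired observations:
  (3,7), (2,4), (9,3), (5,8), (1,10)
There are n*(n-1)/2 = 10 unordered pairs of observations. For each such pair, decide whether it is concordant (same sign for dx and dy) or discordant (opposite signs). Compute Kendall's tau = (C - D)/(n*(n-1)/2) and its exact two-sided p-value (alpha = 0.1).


Step 1: Enumerate the 10 unordered pairs (i,j) with i<j and classify each by sign(x_j-x_i) * sign(y_j-y_i).
  (1,2):dx=-1,dy=-3->C; (1,3):dx=+6,dy=-4->D; (1,4):dx=+2,dy=+1->C; (1,5):dx=-2,dy=+3->D
  (2,3):dx=+7,dy=-1->D; (2,4):dx=+3,dy=+4->C; (2,5):dx=-1,dy=+6->D; (3,4):dx=-4,dy=+5->D
  (3,5):dx=-8,dy=+7->D; (4,5):dx=-4,dy=+2->D
Step 2: C = 3, D = 7, total pairs = 10.
Step 3: tau = (C - D)/(n(n-1)/2) = (3 - 7)/10 = -0.400000.
Step 4: Exact two-sided p-value (enumerate n! = 120 permutations of y under H0): p = 0.483333.
Step 5: alpha = 0.1. fail to reject H0.

tau_b = -0.4000 (C=3, D=7), p = 0.483333, fail to reject H0.


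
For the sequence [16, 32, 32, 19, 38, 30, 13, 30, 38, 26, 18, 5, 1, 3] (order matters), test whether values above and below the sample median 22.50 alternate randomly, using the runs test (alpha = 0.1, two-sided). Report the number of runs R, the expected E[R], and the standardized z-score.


Step 1: Compute median = 22.50; label A = above, B = below.
Labels in order: BAABAABAAABBBB  (n_A = 7, n_B = 7)
Step 2: Count runs R = 7.
Step 3: Under H0 (random ordering), E[R] = 2*n_A*n_B/(n_A+n_B) + 1 = 2*7*7/14 + 1 = 8.0000.
        Var[R] = 2*n_A*n_B*(2*n_A*n_B - n_A - n_B) / ((n_A+n_B)^2 * (n_A+n_B-1)) = 8232/2548 = 3.2308.
        SD[R] = 1.7974.
Step 4: Continuity-corrected z = (R + 0.5 - E[R]) / SD[R] = (7 + 0.5 - 8.0000) / 1.7974 = -0.2782.
Step 5: Two-sided p-value via normal approximation = 2*(1 - Phi(|z|)) = 0.780879.
Step 6: alpha = 0.1. fail to reject H0.

R = 7, z = -0.2782, p = 0.780879, fail to reject H0.


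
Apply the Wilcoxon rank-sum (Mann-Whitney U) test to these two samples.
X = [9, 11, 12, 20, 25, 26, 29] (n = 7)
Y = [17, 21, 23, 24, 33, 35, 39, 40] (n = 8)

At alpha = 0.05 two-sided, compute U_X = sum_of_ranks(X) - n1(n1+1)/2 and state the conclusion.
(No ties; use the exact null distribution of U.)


Step 1: Combine and sort all 15 observations; assign midranks.
sorted (value, group): (9,X), (11,X), (12,X), (17,Y), (20,X), (21,Y), (23,Y), (24,Y), (25,X), (26,X), (29,X), (33,Y), (35,Y), (39,Y), (40,Y)
ranks: 9->1, 11->2, 12->3, 17->4, 20->5, 21->6, 23->7, 24->8, 25->9, 26->10, 29->11, 33->12, 35->13, 39->14, 40->15
Step 2: Rank sum for X: R1 = 1 + 2 + 3 + 5 + 9 + 10 + 11 = 41.
Step 3: U_X = R1 - n1(n1+1)/2 = 41 - 7*8/2 = 41 - 28 = 13.
       U_Y = n1*n2 - U_X = 56 - 13 = 43.
Step 4: No ties, so the exact null distribution of U (based on enumerating the C(15,7) = 6435 equally likely rank assignments) gives the two-sided p-value.
Step 5: p-value = 0.093862; compare to alpha = 0.05. fail to reject H0.

U_X = 13, p = 0.093862, fail to reject H0 at alpha = 0.05.


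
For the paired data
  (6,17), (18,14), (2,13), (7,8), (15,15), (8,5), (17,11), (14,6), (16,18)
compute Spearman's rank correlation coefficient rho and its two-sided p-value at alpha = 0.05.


Step 1: Rank x and y separately (midranks; no ties here).
rank(x): 6->2, 18->9, 2->1, 7->3, 15->6, 8->4, 17->8, 14->5, 16->7
rank(y): 17->8, 14->6, 13->5, 8->3, 15->7, 5->1, 11->4, 6->2, 18->9
Step 2: d_i = R_x(i) - R_y(i); compute d_i^2.
  (2-8)^2=36, (9-6)^2=9, (1-5)^2=16, (3-3)^2=0, (6-7)^2=1, (4-1)^2=9, (8-4)^2=16, (5-2)^2=9, (7-9)^2=4
sum(d^2) = 100.
Step 3: rho = 1 - 6*100 / (9*(9^2 - 1)) = 1 - 600/720 = 0.166667.
Step 4: Under H0, t = rho * sqrt((n-2)/(1-rho^2)) = 0.4472 ~ t(7).
Step 5: Two-sided p-value from the t-distribution with 7 df = 0.668231.
Step 6: alpha = 0.05. fail to reject H0.

rho = 0.1667, p = 0.668231, fail to reject H0 at alpha = 0.05.


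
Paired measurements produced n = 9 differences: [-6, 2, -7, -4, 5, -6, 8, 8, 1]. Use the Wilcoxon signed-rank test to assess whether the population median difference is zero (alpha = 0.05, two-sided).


Step 1: Drop any zero differences (none here) and take |d_i|.
|d| = [6, 2, 7, 4, 5, 6, 8, 8, 1]
Step 2: Midrank |d_i| (ties get averaged ranks).
ranks: |6|->5.5, |2|->2, |7|->7, |4|->3, |5|->4, |6|->5.5, |8|->8.5, |8|->8.5, |1|->1
Step 3: Attach original signs; sum ranks with positive sign and with negative sign.
W+ = 2 + 4 + 8.5 + 8.5 + 1 = 24
W- = 5.5 + 7 + 3 + 5.5 = 21
(Check: W+ + W- = 45 should equal n(n+1)/2 = 45.)
Step 4: Test statistic W = min(W+, W-) = 21.
Step 5: Ties in |d|, so use the tie-corrected normal approximation.
        E[W] = n(n+1)/4 = 9*10/4 = 22.5.
        Tie groups: |d|=6 (t=2), |d|=8 (t=2); sum(t^3 - t) = 12.
        Var[W] = n(n+1)(2n+1)/24 - sum(t^3-t)/48 = 1710/24 - 12/48 = 71.
        z = (W - E[W]) / sqrt(Var[W]) = (21 - 22.5) / 8.4261 = -0.1780.
        Two-sided p = 2*Phi(z) = 0.858709.
Step 6: alpha = 0.05. fail to reject H0.

W+ = 24, W- = 21, W = min = 21, p = 0.858709, fail to reject H0.


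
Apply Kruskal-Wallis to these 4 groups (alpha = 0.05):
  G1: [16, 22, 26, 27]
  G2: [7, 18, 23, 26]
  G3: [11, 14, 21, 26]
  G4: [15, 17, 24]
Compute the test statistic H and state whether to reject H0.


Step 1: Combine all N = 15 observations and assign midranks.
sorted (value, group, rank): (7,G2,1), (11,G3,2), (14,G3,3), (15,G4,4), (16,G1,5), (17,G4,6), (18,G2,7), (21,G3,8), (22,G1,9), (23,G2,10), (24,G4,11), (26,G1,13), (26,G2,13), (26,G3,13), (27,G1,15)
Step 2: Sum ranks within each group.
R_1 = 42 (n_1 = 4)
R_2 = 31 (n_2 = 4)
R_3 = 26 (n_3 = 4)
R_4 = 21 (n_4 = 3)
Step 3: H = 12/(N(N+1)) * sum(R_i^2/n_i) - 3(N+1)
     = 12/(15*16) * (42^2/4 + 31^2/4 + 26^2/4 + 21^2/3) - 3*16
     = 0.050000 * 997.25 - 48
     = 1.862500.
Step 4: Ties present; correction factor C = 1 - 24/(15^3 - 15) = 0.992857. Corrected H = 1.862500 / 0.992857 = 1.875899.
Step 5: Under H0, H ~ chi^2(3); p-value = 0.598559.
Step 6: alpha = 0.05. fail to reject H0.

H = 1.8759, df = 3, p = 0.598559, fail to reject H0.


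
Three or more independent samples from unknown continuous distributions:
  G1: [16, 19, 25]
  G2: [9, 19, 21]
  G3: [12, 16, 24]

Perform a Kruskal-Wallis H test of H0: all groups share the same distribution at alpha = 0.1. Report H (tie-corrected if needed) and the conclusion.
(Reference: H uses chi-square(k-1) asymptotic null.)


Step 1: Combine all N = 9 observations and assign midranks.
sorted (value, group, rank): (9,G2,1), (12,G3,2), (16,G1,3.5), (16,G3,3.5), (19,G1,5.5), (19,G2,5.5), (21,G2,7), (24,G3,8), (25,G1,9)
Step 2: Sum ranks within each group.
R_1 = 18 (n_1 = 3)
R_2 = 13.5 (n_2 = 3)
R_3 = 13.5 (n_3 = 3)
Step 3: H = 12/(N(N+1)) * sum(R_i^2/n_i) - 3(N+1)
     = 12/(9*10) * (18^2/3 + 13.5^2/3 + 13.5^2/3) - 3*10
     = 0.133333 * 229.5 - 30
     = 0.600000.
Step 4: Ties present; correction factor C = 1 - 12/(9^3 - 9) = 0.983333. Corrected H = 0.600000 / 0.983333 = 0.610169.
Step 5: Under H0, H ~ chi^2(2); p-value = 0.737061.
Step 6: alpha = 0.1. fail to reject H0.

H = 0.6102, df = 2, p = 0.737061, fail to reject H0.


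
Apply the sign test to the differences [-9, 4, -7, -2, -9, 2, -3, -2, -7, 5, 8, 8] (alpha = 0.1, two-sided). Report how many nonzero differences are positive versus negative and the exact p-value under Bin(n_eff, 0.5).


Step 1: Discard zero differences. Original n = 12; n_eff = number of nonzero differences = 12.
Nonzero differences (with sign): -9, +4, -7, -2, -9, +2, -3, -2, -7, +5, +8, +8
Step 2: Count signs: positive = 5, negative = 7.
Step 3: Under H0: P(positive) = 0.5, so the number of positives S ~ Bin(12, 0.5).
Step 4: Two-sided exact p-value = sum of Bin(12,0.5) probabilities at or below the observed probability = 0.774414.
Step 5: alpha = 0.1. fail to reject H0.

n_eff = 12, pos = 5, neg = 7, p = 0.774414, fail to reject H0.


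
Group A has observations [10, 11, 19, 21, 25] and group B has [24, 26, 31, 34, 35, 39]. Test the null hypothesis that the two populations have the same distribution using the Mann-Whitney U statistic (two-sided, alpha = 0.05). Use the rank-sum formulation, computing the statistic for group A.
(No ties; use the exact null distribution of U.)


Step 1: Combine and sort all 11 observations; assign midranks.
sorted (value, group): (10,X), (11,X), (19,X), (21,X), (24,Y), (25,X), (26,Y), (31,Y), (34,Y), (35,Y), (39,Y)
ranks: 10->1, 11->2, 19->3, 21->4, 24->5, 25->6, 26->7, 31->8, 34->9, 35->10, 39->11
Step 2: Rank sum for X: R1 = 1 + 2 + 3 + 4 + 6 = 16.
Step 3: U_X = R1 - n1(n1+1)/2 = 16 - 5*6/2 = 16 - 15 = 1.
       U_Y = n1*n2 - U_X = 30 - 1 = 29.
Step 4: No ties, so the exact null distribution of U (based on enumerating the C(11,5) = 462 equally likely rank assignments) gives the two-sided p-value.
Step 5: p-value = 0.008658; compare to alpha = 0.05. reject H0.

U_X = 1, p = 0.008658, reject H0 at alpha = 0.05.


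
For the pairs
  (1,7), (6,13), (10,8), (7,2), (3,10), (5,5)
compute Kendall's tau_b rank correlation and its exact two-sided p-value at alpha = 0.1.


Step 1: Enumerate the 15 unordered pairs (i,j) with i<j and classify each by sign(x_j-x_i) * sign(y_j-y_i).
  (1,2):dx=+5,dy=+6->C; (1,3):dx=+9,dy=+1->C; (1,4):dx=+6,dy=-5->D; (1,5):dx=+2,dy=+3->C
  (1,6):dx=+4,dy=-2->D; (2,3):dx=+4,dy=-5->D; (2,4):dx=+1,dy=-11->D; (2,5):dx=-3,dy=-3->C
  (2,6):dx=-1,dy=-8->C; (3,4):dx=-3,dy=-6->C; (3,5):dx=-7,dy=+2->D; (3,6):dx=-5,dy=-3->C
  (4,5):dx=-4,dy=+8->D; (4,6):dx=-2,dy=+3->D; (5,6):dx=+2,dy=-5->D
Step 2: C = 7, D = 8, total pairs = 15.
Step 3: tau = (C - D)/(n(n-1)/2) = (7 - 8)/15 = -0.066667.
Step 4: Exact two-sided p-value (enumerate n! = 720 permutations of y under H0): p = 1.000000.
Step 5: alpha = 0.1. fail to reject H0.

tau_b = -0.0667 (C=7, D=8), p = 1.000000, fail to reject H0.


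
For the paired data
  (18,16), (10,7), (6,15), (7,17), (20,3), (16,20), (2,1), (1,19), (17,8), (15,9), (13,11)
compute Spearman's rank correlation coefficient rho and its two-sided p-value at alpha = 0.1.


Step 1: Rank x and y separately (midranks; no ties here).
rank(x): 18->10, 10->5, 6->3, 7->4, 20->11, 16->8, 2->2, 1->1, 17->9, 15->7, 13->6
rank(y): 16->8, 7->3, 15->7, 17->9, 3->2, 20->11, 1->1, 19->10, 8->4, 9->5, 11->6
Step 2: d_i = R_x(i) - R_y(i); compute d_i^2.
  (10-8)^2=4, (5-3)^2=4, (3-7)^2=16, (4-9)^2=25, (11-2)^2=81, (8-11)^2=9, (2-1)^2=1, (1-10)^2=81, (9-4)^2=25, (7-5)^2=4, (6-6)^2=0
sum(d^2) = 250.
Step 3: rho = 1 - 6*250 / (11*(11^2 - 1)) = 1 - 1500/1320 = -0.136364.
Step 4: Under H0, t = rho * sqrt((n-2)/(1-rho^2)) = -0.4129 ~ t(9).
Step 5: Two-sided p-value from the t-distribution with 9 df = 0.689309.
Step 6: alpha = 0.1. fail to reject H0.

rho = -0.1364, p = 0.689309, fail to reject H0 at alpha = 0.1.


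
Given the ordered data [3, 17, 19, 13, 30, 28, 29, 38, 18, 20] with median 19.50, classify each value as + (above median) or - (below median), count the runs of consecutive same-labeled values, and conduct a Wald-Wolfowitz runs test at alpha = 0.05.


Step 1: Compute median = 19.50; label A = above, B = below.
Labels in order: BBBBAAAABA  (n_A = 5, n_B = 5)
Step 2: Count runs R = 4.
Step 3: Under H0 (random ordering), E[R] = 2*n_A*n_B/(n_A+n_B) + 1 = 2*5*5/10 + 1 = 6.0000.
        Var[R] = 2*n_A*n_B*(2*n_A*n_B - n_A - n_B) / ((n_A+n_B)^2 * (n_A+n_B-1)) = 2000/900 = 2.2222.
        SD[R] = 1.4907.
Step 4: Continuity-corrected z = (R + 0.5 - E[R]) / SD[R] = (4 + 0.5 - 6.0000) / 1.4907 = -1.0062.
Step 5: Two-sided p-value via normal approximation = 2*(1 - Phi(|z|)) = 0.314305.
Step 6: alpha = 0.05. fail to reject H0.

R = 4, z = -1.0062, p = 0.314305, fail to reject H0.


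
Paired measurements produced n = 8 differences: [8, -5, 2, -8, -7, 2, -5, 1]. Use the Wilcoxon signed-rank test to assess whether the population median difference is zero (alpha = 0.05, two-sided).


Step 1: Drop any zero differences (none here) and take |d_i|.
|d| = [8, 5, 2, 8, 7, 2, 5, 1]
Step 2: Midrank |d_i| (ties get averaged ranks).
ranks: |8|->7.5, |5|->4.5, |2|->2.5, |8|->7.5, |7|->6, |2|->2.5, |5|->4.5, |1|->1
Step 3: Attach original signs; sum ranks with positive sign and with negative sign.
W+ = 7.5 + 2.5 + 2.5 + 1 = 13.5
W- = 4.5 + 7.5 + 6 + 4.5 = 22.5
(Check: W+ + W- = 36 should equal n(n+1)/2 = 36.)
Step 4: Test statistic W = min(W+, W-) = 13.5.
Step 5: Ties in |d|, so use the tie-corrected normal approximation.
        E[W] = n(n+1)/4 = 8*9/4 = 18.
        Tie groups: |d|=2 (t=2), |d|=5 (t=2), |d|=8 (t=2); sum(t^3 - t) = 18.
        Var[W] = n(n+1)(2n+1)/24 - sum(t^3-t)/48 = 1224/24 - 18/48 = 50.625.
        z = (W - E[W]) / sqrt(Var[W]) = (13.5 - 18) / 7.1151 = -0.6325.
        Two-sided p = 2*Phi(z) = 0.527089.
Step 6: alpha = 0.05. fail to reject H0.

W+ = 13.5, W- = 22.5, W = min = 13.5, p = 0.527089, fail to reject H0.


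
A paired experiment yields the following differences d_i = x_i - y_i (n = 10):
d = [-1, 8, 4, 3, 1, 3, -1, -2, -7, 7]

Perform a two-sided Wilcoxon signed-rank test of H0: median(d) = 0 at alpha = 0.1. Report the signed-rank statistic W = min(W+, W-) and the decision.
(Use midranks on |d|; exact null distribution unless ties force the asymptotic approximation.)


Step 1: Drop any zero differences (none here) and take |d_i|.
|d| = [1, 8, 4, 3, 1, 3, 1, 2, 7, 7]
Step 2: Midrank |d_i| (ties get averaged ranks).
ranks: |1|->2, |8|->10, |4|->7, |3|->5.5, |1|->2, |3|->5.5, |1|->2, |2|->4, |7|->8.5, |7|->8.5
Step 3: Attach original signs; sum ranks with positive sign and with negative sign.
W+ = 10 + 7 + 5.5 + 2 + 5.5 + 8.5 = 38.5
W- = 2 + 2 + 4 + 8.5 = 16.5
(Check: W+ + W- = 55 should equal n(n+1)/2 = 55.)
Step 4: Test statistic W = min(W+, W-) = 16.5.
Step 5: Ties in |d|, so use the tie-corrected normal approximation.
        E[W] = n(n+1)/4 = 10*11/4 = 27.5.
        Tie groups: |d|=1 (t=3), |d|=3 (t=2), |d|=7 (t=2); sum(t^3 - t) = 36.
        Var[W] = n(n+1)(2n+1)/24 - sum(t^3-t)/48 = 2310/24 - 36/48 = 95.5.
        z = (W - E[W]) / sqrt(Var[W]) = (16.5 - 27.5) / 9.7724 = -1.1256.
        Two-sided p = 2*Phi(z) = 0.260327.
Step 6: alpha = 0.1. fail to reject H0.

W+ = 38.5, W- = 16.5, W = min = 16.5, p = 0.260327, fail to reject H0.


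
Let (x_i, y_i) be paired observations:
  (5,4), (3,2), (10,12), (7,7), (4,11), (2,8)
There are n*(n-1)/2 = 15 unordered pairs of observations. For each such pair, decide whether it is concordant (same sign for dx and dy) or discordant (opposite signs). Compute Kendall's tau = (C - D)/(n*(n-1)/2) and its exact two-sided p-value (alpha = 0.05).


Step 1: Enumerate the 15 unordered pairs (i,j) with i<j and classify each by sign(x_j-x_i) * sign(y_j-y_i).
  (1,2):dx=-2,dy=-2->C; (1,3):dx=+5,dy=+8->C; (1,4):dx=+2,dy=+3->C; (1,5):dx=-1,dy=+7->D
  (1,6):dx=-3,dy=+4->D; (2,3):dx=+7,dy=+10->C; (2,4):dx=+4,dy=+5->C; (2,5):dx=+1,dy=+9->C
  (2,6):dx=-1,dy=+6->D; (3,4):dx=-3,dy=-5->C; (3,5):dx=-6,dy=-1->C; (3,6):dx=-8,dy=-4->C
  (4,5):dx=-3,dy=+4->D; (4,6):dx=-5,dy=+1->D; (5,6):dx=-2,dy=-3->C
Step 2: C = 10, D = 5, total pairs = 15.
Step 3: tau = (C - D)/(n(n-1)/2) = (10 - 5)/15 = 0.333333.
Step 4: Exact two-sided p-value (enumerate n! = 720 permutations of y under H0): p = 0.469444.
Step 5: alpha = 0.05. fail to reject H0.

tau_b = 0.3333 (C=10, D=5), p = 0.469444, fail to reject H0.


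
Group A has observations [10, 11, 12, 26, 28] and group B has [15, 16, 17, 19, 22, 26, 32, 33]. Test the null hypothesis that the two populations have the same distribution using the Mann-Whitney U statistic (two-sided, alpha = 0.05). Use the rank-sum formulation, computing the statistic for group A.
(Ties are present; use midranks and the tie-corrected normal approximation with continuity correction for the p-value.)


Step 1: Combine and sort all 13 observations; assign midranks.
sorted (value, group): (10,X), (11,X), (12,X), (15,Y), (16,Y), (17,Y), (19,Y), (22,Y), (26,X), (26,Y), (28,X), (32,Y), (33,Y)
ranks: 10->1, 11->2, 12->3, 15->4, 16->5, 17->6, 19->7, 22->8, 26->9.5, 26->9.5, 28->11, 32->12, 33->13
Step 2: Rank sum for X: R1 = 1 + 2 + 3 + 9.5 + 11 = 26.5.
Step 3: U_X = R1 - n1(n1+1)/2 = 26.5 - 5*6/2 = 26.5 - 15 = 11.5.
       U_Y = n1*n2 - U_X = 40 - 11.5 = 28.5.
Step 4: Ties are present, so use the tie-corrected normal approximation (with continuity correction) for the p-value.
Step 5: p-value = 0.240919; compare to alpha = 0.05. fail to reject H0.

U_X = 11.5, p = 0.240919, fail to reject H0 at alpha = 0.05.


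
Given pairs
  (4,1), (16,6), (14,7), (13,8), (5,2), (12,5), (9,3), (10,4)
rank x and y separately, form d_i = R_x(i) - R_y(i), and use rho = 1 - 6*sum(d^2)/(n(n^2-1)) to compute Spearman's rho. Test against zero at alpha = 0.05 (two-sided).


Step 1: Rank x and y separately (midranks; no ties here).
rank(x): 4->1, 16->8, 14->7, 13->6, 5->2, 12->5, 9->3, 10->4
rank(y): 1->1, 6->6, 7->7, 8->8, 2->2, 5->5, 3->3, 4->4
Step 2: d_i = R_x(i) - R_y(i); compute d_i^2.
  (1-1)^2=0, (8-6)^2=4, (7-7)^2=0, (6-8)^2=4, (2-2)^2=0, (5-5)^2=0, (3-3)^2=0, (4-4)^2=0
sum(d^2) = 8.
Step 3: rho = 1 - 6*8 / (8*(8^2 - 1)) = 1 - 48/504 = 0.904762.
Step 4: Under H0, t = rho * sqrt((n-2)/(1-rho^2)) = 5.2034 ~ t(6).
Step 5: Two-sided p-value from the t-distribution with 6 df = 0.002008.
Step 6: alpha = 0.05. reject H0.

rho = 0.9048, p = 0.002008, reject H0 at alpha = 0.05.


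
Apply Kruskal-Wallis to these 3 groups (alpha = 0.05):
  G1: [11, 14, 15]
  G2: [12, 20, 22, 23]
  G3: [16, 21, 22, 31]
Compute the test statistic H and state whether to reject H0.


Step 1: Combine all N = 11 observations and assign midranks.
sorted (value, group, rank): (11,G1,1), (12,G2,2), (14,G1,3), (15,G1,4), (16,G3,5), (20,G2,6), (21,G3,7), (22,G2,8.5), (22,G3,8.5), (23,G2,10), (31,G3,11)
Step 2: Sum ranks within each group.
R_1 = 8 (n_1 = 3)
R_2 = 26.5 (n_2 = 4)
R_3 = 31.5 (n_3 = 4)
Step 3: H = 12/(N(N+1)) * sum(R_i^2/n_i) - 3(N+1)
     = 12/(11*12) * (8^2/3 + 26.5^2/4 + 31.5^2/4) - 3*12
     = 0.090909 * 444.958 - 36
     = 4.450758.
Step 4: Ties present; correction factor C = 1 - 6/(11^3 - 11) = 0.995455. Corrected H = 4.450758 / 0.995455 = 4.471081.
Step 5: Under H0, H ~ chi^2(2); p-value = 0.106934.
Step 6: alpha = 0.05. fail to reject H0.

H = 4.4711, df = 2, p = 0.106934, fail to reject H0.


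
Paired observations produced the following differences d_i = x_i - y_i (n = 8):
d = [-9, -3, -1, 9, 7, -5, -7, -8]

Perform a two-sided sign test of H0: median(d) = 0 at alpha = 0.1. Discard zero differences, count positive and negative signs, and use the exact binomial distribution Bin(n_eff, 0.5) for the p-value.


Step 1: Discard zero differences. Original n = 8; n_eff = number of nonzero differences = 8.
Nonzero differences (with sign): -9, -3, -1, +9, +7, -5, -7, -8
Step 2: Count signs: positive = 2, negative = 6.
Step 3: Under H0: P(positive) = 0.5, so the number of positives S ~ Bin(8, 0.5).
Step 4: Two-sided exact p-value = sum of Bin(8,0.5) probabilities at or below the observed probability = 0.289062.
Step 5: alpha = 0.1. fail to reject H0.

n_eff = 8, pos = 2, neg = 6, p = 0.289062, fail to reject H0.


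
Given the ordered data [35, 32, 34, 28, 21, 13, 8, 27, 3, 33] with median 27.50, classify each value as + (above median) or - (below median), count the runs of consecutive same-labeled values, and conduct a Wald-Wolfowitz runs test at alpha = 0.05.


Step 1: Compute median = 27.50; label A = above, B = below.
Labels in order: AAAABBBBBA  (n_A = 5, n_B = 5)
Step 2: Count runs R = 3.
Step 3: Under H0 (random ordering), E[R] = 2*n_A*n_B/(n_A+n_B) + 1 = 2*5*5/10 + 1 = 6.0000.
        Var[R] = 2*n_A*n_B*(2*n_A*n_B - n_A - n_B) / ((n_A+n_B)^2 * (n_A+n_B-1)) = 2000/900 = 2.2222.
        SD[R] = 1.4907.
Step 4: Continuity-corrected z = (R + 0.5 - E[R]) / SD[R] = (3 + 0.5 - 6.0000) / 1.4907 = -1.6771.
Step 5: Two-sided p-value via normal approximation = 2*(1 - Phi(|z|)) = 0.093533.
Step 6: alpha = 0.05. fail to reject H0.

R = 3, z = -1.6771, p = 0.093533, fail to reject H0.


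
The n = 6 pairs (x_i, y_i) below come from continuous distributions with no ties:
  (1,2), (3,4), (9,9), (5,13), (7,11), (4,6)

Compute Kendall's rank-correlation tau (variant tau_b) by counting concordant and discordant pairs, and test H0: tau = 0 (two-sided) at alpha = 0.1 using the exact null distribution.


Step 1: Enumerate the 15 unordered pairs (i,j) with i<j and classify each by sign(x_j-x_i) * sign(y_j-y_i).
  (1,2):dx=+2,dy=+2->C; (1,3):dx=+8,dy=+7->C; (1,4):dx=+4,dy=+11->C; (1,5):dx=+6,dy=+9->C
  (1,6):dx=+3,dy=+4->C; (2,3):dx=+6,dy=+5->C; (2,4):dx=+2,dy=+9->C; (2,5):dx=+4,dy=+7->C
  (2,6):dx=+1,dy=+2->C; (3,4):dx=-4,dy=+4->D; (3,5):dx=-2,dy=+2->D; (3,6):dx=-5,dy=-3->C
  (4,5):dx=+2,dy=-2->D; (4,6):dx=-1,dy=-7->C; (5,6):dx=-3,dy=-5->C
Step 2: C = 12, D = 3, total pairs = 15.
Step 3: tau = (C - D)/(n(n-1)/2) = (12 - 3)/15 = 0.600000.
Step 4: Exact two-sided p-value (enumerate n! = 720 permutations of y under H0): p = 0.136111.
Step 5: alpha = 0.1. fail to reject H0.

tau_b = 0.6000 (C=12, D=3), p = 0.136111, fail to reject H0.


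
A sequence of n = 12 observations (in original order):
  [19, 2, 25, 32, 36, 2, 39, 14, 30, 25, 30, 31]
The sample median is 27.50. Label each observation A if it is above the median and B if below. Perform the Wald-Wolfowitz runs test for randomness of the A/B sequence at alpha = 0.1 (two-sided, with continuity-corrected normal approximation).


Step 1: Compute median = 27.50; label A = above, B = below.
Labels in order: BBBAABABABAA  (n_A = 6, n_B = 6)
Step 2: Count runs R = 8.
Step 3: Under H0 (random ordering), E[R] = 2*n_A*n_B/(n_A+n_B) + 1 = 2*6*6/12 + 1 = 7.0000.
        Var[R] = 2*n_A*n_B*(2*n_A*n_B - n_A - n_B) / ((n_A+n_B)^2 * (n_A+n_B-1)) = 4320/1584 = 2.7273.
        SD[R] = 1.6514.
Step 4: Continuity-corrected z = (R - 0.5 - E[R]) / SD[R] = (8 - 0.5 - 7.0000) / 1.6514 = 0.3028.
Step 5: Two-sided p-value via normal approximation = 2*(1 - Phi(|z|)) = 0.762069.
Step 6: alpha = 0.1. fail to reject H0.

R = 8, z = 0.3028, p = 0.762069, fail to reject H0.


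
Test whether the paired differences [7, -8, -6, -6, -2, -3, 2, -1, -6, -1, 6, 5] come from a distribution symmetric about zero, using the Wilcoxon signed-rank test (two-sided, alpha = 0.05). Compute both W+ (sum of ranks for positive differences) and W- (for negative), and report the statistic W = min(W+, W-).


Step 1: Drop any zero differences (none here) and take |d_i|.
|d| = [7, 8, 6, 6, 2, 3, 2, 1, 6, 1, 6, 5]
Step 2: Midrank |d_i| (ties get averaged ranks).
ranks: |7|->11, |8|->12, |6|->8.5, |6|->8.5, |2|->3.5, |3|->5, |2|->3.5, |1|->1.5, |6|->8.5, |1|->1.5, |6|->8.5, |5|->6
Step 3: Attach original signs; sum ranks with positive sign and with negative sign.
W+ = 11 + 3.5 + 8.5 + 6 = 29
W- = 12 + 8.5 + 8.5 + 3.5 + 5 + 1.5 + 8.5 + 1.5 = 49
(Check: W+ + W- = 78 should equal n(n+1)/2 = 78.)
Step 4: Test statistic W = min(W+, W-) = 29.
Step 5: Ties in |d|, so use the tie-corrected normal approximation.
        E[W] = n(n+1)/4 = 12*13/4 = 39.
        Tie groups: |d|=1 (t=2), |d|=2 (t=2), |d|=6 (t=4); sum(t^3 - t) = 72.
        Var[W] = n(n+1)(2n+1)/24 - sum(t^3-t)/48 = 3900/24 - 72/48 = 161.
        z = (W - E[W]) / sqrt(Var[W]) = (29 - 39) / 12.6886 = -0.7881.
        Two-sided p = 2*Phi(z) = 0.430632.
Step 6: alpha = 0.05. fail to reject H0.

W+ = 29, W- = 49, W = min = 29, p = 0.430632, fail to reject H0.


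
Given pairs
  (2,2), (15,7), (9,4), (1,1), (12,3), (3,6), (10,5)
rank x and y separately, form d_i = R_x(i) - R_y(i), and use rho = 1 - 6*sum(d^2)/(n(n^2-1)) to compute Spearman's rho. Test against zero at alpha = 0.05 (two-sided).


Step 1: Rank x and y separately (midranks; no ties here).
rank(x): 2->2, 15->7, 9->4, 1->1, 12->6, 3->3, 10->5
rank(y): 2->2, 7->7, 4->4, 1->1, 3->3, 6->6, 5->5
Step 2: d_i = R_x(i) - R_y(i); compute d_i^2.
  (2-2)^2=0, (7-7)^2=0, (4-4)^2=0, (1-1)^2=0, (6-3)^2=9, (3-6)^2=9, (5-5)^2=0
sum(d^2) = 18.
Step 3: rho = 1 - 6*18 / (7*(7^2 - 1)) = 1 - 108/336 = 0.678571.
Step 4: Under H0, t = rho * sqrt((n-2)/(1-rho^2)) = 2.0657 ~ t(5).
Step 5: Two-sided p-value from the t-distribution with 5 df = 0.093750.
Step 6: alpha = 0.05. fail to reject H0.

rho = 0.6786, p = 0.093750, fail to reject H0 at alpha = 0.05.


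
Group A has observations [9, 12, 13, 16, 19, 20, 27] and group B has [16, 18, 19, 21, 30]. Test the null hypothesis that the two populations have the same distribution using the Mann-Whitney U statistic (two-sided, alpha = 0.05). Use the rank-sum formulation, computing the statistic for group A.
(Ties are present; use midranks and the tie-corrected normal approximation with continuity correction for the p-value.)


Step 1: Combine and sort all 12 observations; assign midranks.
sorted (value, group): (9,X), (12,X), (13,X), (16,X), (16,Y), (18,Y), (19,X), (19,Y), (20,X), (21,Y), (27,X), (30,Y)
ranks: 9->1, 12->2, 13->3, 16->4.5, 16->4.5, 18->6, 19->7.5, 19->7.5, 20->9, 21->10, 27->11, 30->12
Step 2: Rank sum for X: R1 = 1 + 2 + 3 + 4.5 + 7.5 + 9 + 11 = 38.
Step 3: U_X = R1 - n1(n1+1)/2 = 38 - 7*8/2 = 38 - 28 = 10.
       U_Y = n1*n2 - U_X = 35 - 10 = 25.
Step 4: Ties are present, so use the tie-corrected normal approximation (with continuity correction) for the p-value.
Step 5: p-value = 0.253956; compare to alpha = 0.05. fail to reject H0.

U_X = 10, p = 0.253956, fail to reject H0 at alpha = 0.05.


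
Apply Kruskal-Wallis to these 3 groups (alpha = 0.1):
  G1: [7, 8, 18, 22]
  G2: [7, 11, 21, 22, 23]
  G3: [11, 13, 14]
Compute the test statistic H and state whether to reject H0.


Step 1: Combine all N = 12 observations and assign midranks.
sorted (value, group, rank): (7,G1,1.5), (7,G2,1.5), (8,G1,3), (11,G2,4.5), (11,G3,4.5), (13,G3,6), (14,G3,7), (18,G1,8), (21,G2,9), (22,G1,10.5), (22,G2,10.5), (23,G2,12)
Step 2: Sum ranks within each group.
R_1 = 23 (n_1 = 4)
R_2 = 37.5 (n_2 = 5)
R_3 = 17.5 (n_3 = 3)
Step 3: H = 12/(N(N+1)) * sum(R_i^2/n_i) - 3(N+1)
     = 12/(12*13) * (23^2/4 + 37.5^2/5 + 17.5^2/3) - 3*13
     = 0.076923 * 515.583 - 39
     = 0.660256.
Step 4: Ties present; correction factor C = 1 - 18/(12^3 - 12) = 0.989510. Corrected H = 0.660256 / 0.989510 = 0.667256.
Step 5: Under H0, H ~ chi^2(2); p-value = 0.716320.
Step 6: alpha = 0.1. fail to reject H0.

H = 0.6673, df = 2, p = 0.716320, fail to reject H0.


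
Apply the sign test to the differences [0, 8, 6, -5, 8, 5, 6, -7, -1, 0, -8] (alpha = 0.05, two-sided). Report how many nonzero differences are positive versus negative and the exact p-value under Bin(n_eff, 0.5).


Step 1: Discard zero differences. Original n = 11; n_eff = number of nonzero differences = 9.
Nonzero differences (with sign): +8, +6, -5, +8, +5, +6, -7, -1, -8
Step 2: Count signs: positive = 5, negative = 4.
Step 3: Under H0: P(positive) = 0.5, so the number of positives S ~ Bin(9, 0.5).
Step 4: Two-sided exact p-value = sum of Bin(9,0.5) probabilities at or below the observed probability = 1.000000.
Step 5: alpha = 0.05. fail to reject H0.

n_eff = 9, pos = 5, neg = 4, p = 1.000000, fail to reject H0.


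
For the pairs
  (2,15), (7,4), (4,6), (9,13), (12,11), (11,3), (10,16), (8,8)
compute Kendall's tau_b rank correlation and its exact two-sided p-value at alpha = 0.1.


Step 1: Enumerate the 28 unordered pairs (i,j) with i<j and classify each by sign(x_j-x_i) * sign(y_j-y_i).
  (1,2):dx=+5,dy=-11->D; (1,3):dx=+2,dy=-9->D; (1,4):dx=+7,dy=-2->D; (1,5):dx=+10,dy=-4->D
  (1,6):dx=+9,dy=-12->D; (1,7):dx=+8,dy=+1->C; (1,8):dx=+6,dy=-7->D; (2,3):dx=-3,dy=+2->D
  (2,4):dx=+2,dy=+9->C; (2,5):dx=+5,dy=+7->C; (2,6):dx=+4,dy=-1->D; (2,7):dx=+3,dy=+12->C
  (2,8):dx=+1,dy=+4->C; (3,4):dx=+5,dy=+7->C; (3,5):dx=+8,dy=+5->C; (3,6):dx=+7,dy=-3->D
  (3,7):dx=+6,dy=+10->C; (3,8):dx=+4,dy=+2->C; (4,5):dx=+3,dy=-2->D; (4,6):dx=+2,dy=-10->D
  (4,7):dx=+1,dy=+3->C; (4,8):dx=-1,dy=-5->C; (5,6):dx=-1,dy=-8->C; (5,7):dx=-2,dy=+5->D
  (5,8):dx=-4,dy=-3->C; (6,7):dx=-1,dy=+13->D; (6,8):dx=-3,dy=+5->D; (7,8):dx=-2,dy=-8->C
Step 2: C = 14, D = 14, total pairs = 28.
Step 3: tau = (C - D)/(n(n-1)/2) = (14 - 14)/28 = 0.000000.
Step 4: Exact two-sided p-value (enumerate n! = 40320 permutations of y under H0): p = 1.000000.
Step 5: alpha = 0.1. fail to reject H0.

tau_b = 0.0000 (C=14, D=14), p = 1.000000, fail to reject H0.


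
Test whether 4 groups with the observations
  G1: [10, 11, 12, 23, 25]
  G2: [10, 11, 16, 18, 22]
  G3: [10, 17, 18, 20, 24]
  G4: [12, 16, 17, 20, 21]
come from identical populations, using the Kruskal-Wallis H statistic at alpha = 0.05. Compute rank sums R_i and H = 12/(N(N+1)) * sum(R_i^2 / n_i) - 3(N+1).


Step 1: Combine all N = 20 observations and assign midranks.
sorted (value, group, rank): (10,G1,2), (10,G2,2), (10,G3,2), (11,G1,4.5), (11,G2,4.5), (12,G1,6.5), (12,G4,6.5), (16,G2,8.5), (16,G4,8.5), (17,G3,10.5), (17,G4,10.5), (18,G2,12.5), (18,G3,12.5), (20,G3,14.5), (20,G4,14.5), (21,G4,16), (22,G2,17), (23,G1,18), (24,G3,19), (25,G1,20)
Step 2: Sum ranks within each group.
R_1 = 51 (n_1 = 5)
R_2 = 44.5 (n_2 = 5)
R_3 = 58.5 (n_3 = 5)
R_4 = 56 (n_4 = 5)
Step 3: H = 12/(N(N+1)) * sum(R_i^2/n_i) - 3(N+1)
     = 12/(20*21) * (51^2/5 + 44.5^2/5 + 58.5^2/5 + 56^2/5) - 3*21
     = 0.028571 * 2227.9 - 63
     = 0.654286.
Step 4: Ties present; correction factor C = 1 - 60/(20^3 - 20) = 0.992481. Corrected H = 0.654286 / 0.992481 = 0.659242.
Step 5: Under H0, H ~ chi^2(3); p-value = 0.882746.
Step 6: alpha = 0.05. fail to reject H0.

H = 0.6592, df = 3, p = 0.882746, fail to reject H0.


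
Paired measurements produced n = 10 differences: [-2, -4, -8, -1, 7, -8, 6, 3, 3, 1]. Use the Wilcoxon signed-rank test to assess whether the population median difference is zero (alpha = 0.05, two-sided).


Step 1: Drop any zero differences (none here) and take |d_i|.
|d| = [2, 4, 8, 1, 7, 8, 6, 3, 3, 1]
Step 2: Midrank |d_i| (ties get averaged ranks).
ranks: |2|->3, |4|->6, |8|->9.5, |1|->1.5, |7|->8, |8|->9.5, |6|->7, |3|->4.5, |3|->4.5, |1|->1.5
Step 3: Attach original signs; sum ranks with positive sign and with negative sign.
W+ = 8 + 7 + 4.5 + 4.5 + 1.5 = 25.5
W- = 3 + 6 + 9.5 + 1.5 + 9.5 = 29.5
(Check: W+ + W- = 55 should equal n(n+1)/2 = 55.)
Step 4: Test statistic W = min(W+, W-) = 25.5.
Step 5: Ties in |d|, so use the tie-corrected normal approximation.
        E[W] = n(n+1)/4 = 10*11/4 = 27.5.
        Tie groups: |d|=1 (t=2), |d|=3 (t=2), |d|=8 (t=2); sum(t^3 - t) = 18.
        Var[W] = n(n+1)(2n+1)/24 - sum(t^3-t)/48 = 2310/24 - 18/48 = 95.875.
        z = (W - E[W]) / sqrt(Var[W]) = (25.5 - 27.5) / 9.7916 = -0.2043.
        Two-sided p = 2*Phi(z) = 0.838153.
Step 6: alpha = 0.05. fail to reject H0.

W+ = 25.5, W- = 29.5, W = min = 25.5, p = 0.838153, fail to reject H0.


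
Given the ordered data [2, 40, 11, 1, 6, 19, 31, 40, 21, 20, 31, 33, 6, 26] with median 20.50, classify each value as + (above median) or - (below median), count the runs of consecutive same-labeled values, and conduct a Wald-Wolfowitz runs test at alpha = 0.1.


Step 1: Compute median = 20.50; label A = above, B = below.
Labels in order: BABBBBAAABAABA  (n_A = 7, n_B = 7)
Step 2: Count runs R = 8.
Step 3: Under H0 (random ordering), E[R] = 2*n_A*n_B/(n_A+n_B) + 1 = 2*7*7/14 + 1 = 8.0000.
        Var[R] = 2*n_A*n_B*(2*n_A*n_B - n_A - n_B) / ((n_A+n_B)^2 * (n_A+n_B-1)) = 8232/2548 = 3.2308.
        SD[R] = 1.7974.
Step 4: R = E[R], so z = 0 with no continuity correction.
Step 5: Two-sided p-value via normal approximation = 2*(1 - Phi(|z|)) = 1.000000.
Step 6: alpha = 0.1. fail to reject H0.

R = 8, z = 0.0000, p = 1.000000, fail to reject H0.


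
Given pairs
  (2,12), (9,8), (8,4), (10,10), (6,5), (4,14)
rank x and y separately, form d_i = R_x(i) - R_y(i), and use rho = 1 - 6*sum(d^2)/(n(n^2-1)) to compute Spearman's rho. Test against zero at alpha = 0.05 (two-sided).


Step 1: Rank x and y separately (midranks; no ties here).
rank(x): 2->1, 9->5, 8->4, 10->6, 6->3, 4->2
rank(y): 12->5, 8->3, 4->1, 10->4, 5->2, 14->6
Step 2: d_i = R_x(i) - R_y(i); compute d_i^2.
  (1-5)^2=16, (5-3)^2=4, (4-1)^2=9, (6-4)^2=4, (3-2)^2=1, (2-6)^2=16
sum(d^2) = 50.
Step 3: rho = 1 - 6*50 / (6*(6^2 - 1)) = 1 - 300/210 = -0.428571.
Step 4: Under H0, t = rho * sqrt((n-2)/(1-rho^2)) = -0.9487 ~ t(4).
Step 5: Two-sided p-value from the t-distribution with 4 df = 0.396501.
Step 6: alpha = 0.05. fail to reject H0.

rho = -0.4286, p = 0.396501, fail to reject H0 at alpha = 0.05.


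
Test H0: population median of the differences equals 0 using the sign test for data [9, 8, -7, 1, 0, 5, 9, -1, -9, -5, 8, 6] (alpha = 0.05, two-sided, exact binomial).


Step 1: Discard zero differences. Original n = 12; n_eff = number of nonzero differences = 11.
Nonzero differences (with sign): +9, +8, -7, +1, +5, +9, -1, -9, -5, +8, +6
Step 2: Count signs: positive = 7, negative = 4.
Step 3: Under H0: P(positive) = 0.5, so the number of positives S ~ Bin(11, 0.5).
Step 4: Two-sided exact p-value = sum of Bin(11,0.5) probabilities at or below the observed probability = 0.548828.
Step 5: alpha = 0.05. fail to reject H0.

n_eff = 11, pos = 7, neg = 4, p = 0.548828, fail to reject H0.


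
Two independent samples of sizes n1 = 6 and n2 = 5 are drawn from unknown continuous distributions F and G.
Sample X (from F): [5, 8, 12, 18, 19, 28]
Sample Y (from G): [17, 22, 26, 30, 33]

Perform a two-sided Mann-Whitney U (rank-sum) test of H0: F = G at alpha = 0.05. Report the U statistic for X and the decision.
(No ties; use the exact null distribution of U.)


Step 1: Combine and sort all 11 observations; assign midranks.
sorted (value, group): (5,X), (8,X), (12,X), (17,Y), (18,X), (19,X), (22,Y), (26,Y), (28,X), (30,Y), (33,Y)
ranks: 5->1, 8->2, 12->3, 17->4, 18->5, 19->6, 22->7, 26->8, 28->9, 30->10, 33->11
Step 2: Rank sum for X: R1 = 1 + 2 + 3 + 5 + 6 + 9 = 26.
Step 3: U_X = R1 - n1(n1+1)/2 = 26 - 6*7/2 = 26 - 21 = 5.
       U_Y = n1*n2 - U_X = 30 - 5 = 25.
Step 4: No ties, so the exact null distribution of U (based on enumerating the C(11,6) = 462 equally likely rank assignments) gives the two-sided p-value.
Step 5: p-value = 0.082251; compare to alpha = 0.05. fail to reject H0.

U_X = 5, p = 0.082251, fail to reject H0 at alpha = 0.05.


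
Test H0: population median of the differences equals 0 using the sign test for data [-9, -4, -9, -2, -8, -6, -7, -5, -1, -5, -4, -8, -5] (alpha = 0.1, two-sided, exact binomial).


Step 1: Discard zero differences. Original n = 13; n_eff = number of nonzero differences = 13.
Nonzero differences (with sign): -9, -4, -9, -2, -8, -6, -7, -5, -1, -5, -4, -8, -5
Step 2: Count signs: positive = 0, negative = 13.
Step 3: Under H0: P(positive) = 0.5, so the number of positives S ~ Bin(13, 0.5).
Step 4: Two-sided exact p-value = sum of Bin(13,0.5) probabilities at or below the observed probability = 0.000244.
Step 5: alpha = 0.1. reject H0.

n_eff = 13, pos = 0, neg = 13, p = 0.000244, reject H0.


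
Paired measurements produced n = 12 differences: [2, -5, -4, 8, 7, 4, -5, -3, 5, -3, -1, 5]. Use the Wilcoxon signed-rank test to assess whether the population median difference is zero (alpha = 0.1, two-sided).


Step 1: Drop any zero differences (none here) and take |d_i|.
|d| = [2, 5, 4, 8, 7, 4, 5, 3, 5, 3, 1, 5]
Step 2: Midrank |d_i| (ties get averaged ranks).
ranks: |2|->2, |5|->8.5, |4|->5.5, |8|->12, |7|->11, |4|->5.5, |5|->8.5, |3|->3.5, |5|->8.5, |3|->3.5, |1|->1, |5|->8.5
Step 3: Attach original signs; sum ranks with positive sign and with negative sign.
W+ = 2 + 12 + 11 + 5.5 + 8.5 + 8.5 = 47.5
W- = 8.5 + 5.5 + 8.5 + 3.5 + 3.5 + 1 = 30.5
(Check: W+ + W- = 78 should equal n(n+1)/2 = 78.)
Step 4: Test statistic W = min(W+, W-) = 30.5.
Step 5: Ties in |d|, so use the tie-corrected normal approximation.
        E[W] = n(n+1)/4 = 12*13/4 = 39.
        Tie groups: |d|=3 (t=2), |d|=4 (t=2), |d|=5 (t=4); sum(t^3 - t) = 72.
        Var[W] = n(n+1)(2n+1)/24 - sum(t^3-t)/48 = 3900/24 - 72/48 = 161.
        z = (W - E[W]) / sqrt(Var[W]) = (30.5 - 39) / 12.6886 = -0.6699.
        Two-sided p = 2*Phi(z) = 0.502925.
Step 6: alpha = 0.1. fail to reject H0.

W+ = 47.5, W- = 30.5, W = min = 30.5, p = 0.502925, fail to reject H0.


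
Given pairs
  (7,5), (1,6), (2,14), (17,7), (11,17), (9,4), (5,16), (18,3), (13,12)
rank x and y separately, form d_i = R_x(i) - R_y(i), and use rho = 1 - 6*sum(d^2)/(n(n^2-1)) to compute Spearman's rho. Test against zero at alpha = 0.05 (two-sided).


Step 1: Rank x and y separately (midranks; no ties here).
rank(x): 7->4, 1->1, 2->2, 17->8, 11->6, 9->5, 5->3, 18->9, 13->7
rank(y): 5->3, 6->4, 14->7, 7->5, 17->9, 4->2, 16->8, 3->1, 12->6
Step 2: d_i = R_x(i) - R_y(i); compute d_i^2.
  (4-3)^2=1, (1-4)^2=9, (2-7)^2=25, (8-5)^2=9, (6-9)^2=9, (5-2)^2=9, (3-8)^2=25, (9-1)^2=64, (7-6)^2=1
sum(d^2) = 152.
Step 3: rho = 1 - 6*152 / (9*(9^2 - 1)) = 1 - 912/720 = -0.266667.
Step 4: Under H0, t = rho * sqrt((n-2)/(1-rho^2)) = -0.7320 ~ t(7).
Step 5: Two-sided p-value from the t-distribution with 7 df = 0.487922.
Step 6: alpha = 0.05. fail to reject H0.

rho = -0.2667, p = 0.487922, fail to reject H0 at alpha = 0.05.


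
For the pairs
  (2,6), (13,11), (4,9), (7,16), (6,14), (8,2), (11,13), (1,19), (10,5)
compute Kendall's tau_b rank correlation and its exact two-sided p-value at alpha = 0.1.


Step 1: Enumerate the 36 unordered pairs (i,j) with i<j and classify each by sign(x_j-x_i) * sign(y_j-y_i).
  (1,2):dx=+11,dy=+5->C; (1,3):dx=+2,dy=+3->C; (1,4):dx=+5,dy=+10->C; (1,5):dx=+4,dy=+8->C
  (1,6):dx=+6,dy=-4->D; (1,7):dx=+9,dy=+7->C; (1,8):dx=-1,dy=+13->D; (1,9):dx=+8,dy=-1->D
  (2,3):dx=-9,dy=-2->C; (2,4):dx=-6,dy=+5->D; (2,5):dx=-7,dy=+3->D; (2,6):dx=-5,dy=-9->C
  (2,7):dx=-2,dy=+2->D; (2,8):dx=-12,dy=+8->D; (2,9):dx=-3,dy=-6->C; (3,4):dx=+3,dy=+7->C
  (3,5):dx=+2,dy=+5->C; (3,6):dx=+4,dy=-7->D; (3,7):dx=+7,dy=+4->C; (3,8):dx=-3,dy=+10->D
  (3,9):dx=+6,dy=-4->D; (4,5):dx=-1,dy=-2->C; (4,6):dx=+1,dy=-14->D; (4,7):dx=+4,dy=-3->D
  (4,8):dx=-6,dy=+3->D; (4,9):dx=+3,dy=-11->D; (5,6):dx=+2,dy=-12->D; (5,7):dx=+5,dy=-1->D
  (5,8):dx=-5,dy=+5->D; (5,9):dx=+4,dy=-9->D; (6,7):dx=+3,dy=+11->C; (6,8):dx=-7,dy=+17->D
  (6,9):dx=+2,dy=+3->C; (7,8):dx=-10,dy=+6->D; (7,9):dx=-1,dy=-8->C; (8,9):dx=+9,dy=-14->D
Step 2: C = 15, D = 21, total pairs = 36.
Step 3: tau = (C - D)/(n(n-1)/2) = (15 - 21)/36 = -0.166667.
Step 4: Exact two-sided p-value (enumerate n! = 362880 permutations of y under H0): p = 0.612202.
Step 5: alpha = 0.1. fail to reject H0.

tau_b = -0.1667 (C=15, D=21), p = 0.612202, fail to reject H0.
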